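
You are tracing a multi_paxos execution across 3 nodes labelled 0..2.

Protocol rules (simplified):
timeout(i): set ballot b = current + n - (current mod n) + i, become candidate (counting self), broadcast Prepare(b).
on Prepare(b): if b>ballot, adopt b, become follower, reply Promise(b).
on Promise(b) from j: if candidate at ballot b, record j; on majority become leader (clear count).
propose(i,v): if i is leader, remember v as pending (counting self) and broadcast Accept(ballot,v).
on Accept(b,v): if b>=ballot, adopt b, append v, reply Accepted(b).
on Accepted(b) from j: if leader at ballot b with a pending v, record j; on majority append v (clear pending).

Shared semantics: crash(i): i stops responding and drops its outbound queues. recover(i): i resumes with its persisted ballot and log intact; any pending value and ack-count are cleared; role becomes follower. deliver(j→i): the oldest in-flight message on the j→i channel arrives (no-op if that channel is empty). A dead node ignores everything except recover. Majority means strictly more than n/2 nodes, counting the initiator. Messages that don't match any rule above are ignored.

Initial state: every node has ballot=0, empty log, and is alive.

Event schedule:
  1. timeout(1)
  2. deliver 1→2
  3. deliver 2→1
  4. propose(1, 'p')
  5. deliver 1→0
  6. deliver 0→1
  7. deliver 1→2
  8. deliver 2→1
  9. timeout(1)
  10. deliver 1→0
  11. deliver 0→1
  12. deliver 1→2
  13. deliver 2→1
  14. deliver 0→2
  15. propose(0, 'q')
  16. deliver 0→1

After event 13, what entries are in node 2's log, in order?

1. timeout(1):  <1:cand b4 ->
2. deliver 1→2:  <2:foll b4 ->
3. deliver 2→1:  <1:lead b4 ->
4. propose(1,'p'):  nop
5. deliver 1→0:  <0:foll b4 ->
6. deliver 0→1:  nop
7. deliver 1→2:  <2:foll b4 p>
8. deliver 2→1:  <1:lead b4 p>
9. timeout(1):  <1:cand b7 p>
10. deliver 1→0:  <0:foll b4 p>
11. deliver 0→1:  nop
12. deliver 1→2:  <2:foll b7 p>
13. deliver 2→1:  <1:lead b7 p>

p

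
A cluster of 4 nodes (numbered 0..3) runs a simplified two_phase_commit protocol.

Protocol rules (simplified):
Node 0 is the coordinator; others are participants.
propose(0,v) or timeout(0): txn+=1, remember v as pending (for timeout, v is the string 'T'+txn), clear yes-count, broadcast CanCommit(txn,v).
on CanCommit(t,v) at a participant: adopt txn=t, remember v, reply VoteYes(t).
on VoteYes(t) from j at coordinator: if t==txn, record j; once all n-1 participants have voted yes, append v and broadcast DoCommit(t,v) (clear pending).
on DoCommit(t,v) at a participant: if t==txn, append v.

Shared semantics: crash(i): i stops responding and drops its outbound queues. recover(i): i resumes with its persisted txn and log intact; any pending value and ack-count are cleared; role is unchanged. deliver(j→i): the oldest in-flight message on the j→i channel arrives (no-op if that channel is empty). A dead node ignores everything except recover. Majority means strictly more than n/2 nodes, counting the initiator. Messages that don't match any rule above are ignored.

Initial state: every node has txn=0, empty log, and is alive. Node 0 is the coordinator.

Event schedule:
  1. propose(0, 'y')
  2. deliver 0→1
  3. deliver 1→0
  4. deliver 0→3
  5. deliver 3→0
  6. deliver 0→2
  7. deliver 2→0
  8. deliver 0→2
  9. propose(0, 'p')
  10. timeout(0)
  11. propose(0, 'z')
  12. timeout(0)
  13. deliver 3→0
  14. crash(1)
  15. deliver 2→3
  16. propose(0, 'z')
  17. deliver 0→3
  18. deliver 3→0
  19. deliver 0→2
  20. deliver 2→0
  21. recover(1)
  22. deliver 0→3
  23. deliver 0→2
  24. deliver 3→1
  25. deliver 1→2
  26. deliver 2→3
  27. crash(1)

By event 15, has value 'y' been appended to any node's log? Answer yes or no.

yes

[1] propose(0,'y') → N0(coor t1 [-])
[2] deliver 0→1 → N1(part t1 [-])
[3] deliver 1→0 → ∅
[4] deliver 0→3 → N3(part t1 [-])
[5] deliver 3→0 → ∅
[6] deliver 0→2 → N2(part t1 [-])
[7] deliver 2→0 → N0(coor t1 [y])
[8] deliver 0→2 → N2(part t1 [y])
[9] propose(0,'p') → N0(coor t2 [y])
[10] timeout(0) → N0(coor t3 [y])
[11] propose(0,'z') → N0(coor t4 [y])
[12] timeout(0) → N0(coor t5 [y])
[13] deliver 3→0 → ∅
[14] crash(1) → N1(✗part t1 [-])
[15] deliver 2→3 → ∅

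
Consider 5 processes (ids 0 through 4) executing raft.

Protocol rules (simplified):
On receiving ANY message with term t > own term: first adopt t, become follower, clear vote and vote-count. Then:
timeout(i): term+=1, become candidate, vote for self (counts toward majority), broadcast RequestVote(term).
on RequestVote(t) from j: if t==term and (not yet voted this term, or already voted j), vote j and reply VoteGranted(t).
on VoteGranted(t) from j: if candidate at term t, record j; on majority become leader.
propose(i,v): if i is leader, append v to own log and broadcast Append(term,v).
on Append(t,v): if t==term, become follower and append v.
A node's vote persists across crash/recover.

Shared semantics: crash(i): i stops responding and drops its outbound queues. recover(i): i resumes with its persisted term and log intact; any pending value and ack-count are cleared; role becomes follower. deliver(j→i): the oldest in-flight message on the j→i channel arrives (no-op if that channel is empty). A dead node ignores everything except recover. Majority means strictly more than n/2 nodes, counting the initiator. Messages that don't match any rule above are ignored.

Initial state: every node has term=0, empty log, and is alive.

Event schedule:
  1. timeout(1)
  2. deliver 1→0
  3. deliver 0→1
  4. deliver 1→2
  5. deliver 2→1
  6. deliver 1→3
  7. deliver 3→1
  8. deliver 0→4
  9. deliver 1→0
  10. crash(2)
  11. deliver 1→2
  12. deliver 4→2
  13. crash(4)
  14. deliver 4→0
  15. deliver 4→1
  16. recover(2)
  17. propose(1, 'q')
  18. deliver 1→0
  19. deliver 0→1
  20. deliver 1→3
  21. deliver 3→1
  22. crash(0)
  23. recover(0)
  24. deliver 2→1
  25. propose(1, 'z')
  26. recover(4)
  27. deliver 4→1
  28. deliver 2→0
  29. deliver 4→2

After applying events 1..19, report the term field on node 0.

1. timeout(1):  <1:cand t1 ->
2. deliver 1→0:  <0:foll t1 ->
3. deliver 0→1:  nop
4. deliver 1→2:  <2:foll t1 ->
5. deliver 2→1:  <1:lead t1 ->
6. deliver 1→3:  <3:foll t1 ->
7. deliver 3→1:  nop
8. deliver 0→4:  nop
9. deliver 1→0:  nop
10. crash(2):  <2:✗foll t1 ->
11. deliver 1→2:  nop
12. deliver 4→2:  nop
13. crash(4):  <4:✗foll t0 ->
14. deliver 4→0:  nop
15. deliver 4→1:  nop
16. recover(2):  <2:foll t1 ->
17. propose(1,'q'):  <1:lead t1 q>
18. deliver 1→0:  <0:foll t1 q>
19. deliver 0→1:  nop

1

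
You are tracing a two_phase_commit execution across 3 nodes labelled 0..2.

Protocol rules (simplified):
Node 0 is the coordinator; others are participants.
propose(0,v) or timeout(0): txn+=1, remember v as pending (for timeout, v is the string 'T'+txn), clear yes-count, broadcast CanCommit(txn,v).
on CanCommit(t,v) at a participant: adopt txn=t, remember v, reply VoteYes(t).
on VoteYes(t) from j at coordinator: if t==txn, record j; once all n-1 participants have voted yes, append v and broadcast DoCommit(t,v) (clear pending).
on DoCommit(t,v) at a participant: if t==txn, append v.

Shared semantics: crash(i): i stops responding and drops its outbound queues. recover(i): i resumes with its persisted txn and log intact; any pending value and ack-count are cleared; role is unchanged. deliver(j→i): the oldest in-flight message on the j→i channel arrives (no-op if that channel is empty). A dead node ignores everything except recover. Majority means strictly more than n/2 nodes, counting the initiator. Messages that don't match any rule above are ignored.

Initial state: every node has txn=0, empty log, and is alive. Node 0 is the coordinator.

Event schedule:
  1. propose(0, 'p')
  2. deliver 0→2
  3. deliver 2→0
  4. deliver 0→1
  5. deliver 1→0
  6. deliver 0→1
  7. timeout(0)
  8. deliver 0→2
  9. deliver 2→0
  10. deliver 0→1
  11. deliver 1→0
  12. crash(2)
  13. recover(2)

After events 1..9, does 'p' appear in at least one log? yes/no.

yes

e1 propose(0,'p'): 0[coor,t=1,-]
e2 deliver 0→2: 2[part,t=1,-]
e3 deliver 2→0: ·
e4 deliver 0→1: 1[part,t=1,-]
e5 deliver 1→0: 0[coor,t=1,p]
e6 deliver 0→1: 1[part,t=1,p]
e7 timeout(0): 0[coor,t=2,p]
e8 deliver 0→2: 2[part,t=1,p]
e9 deliver 2→0: ·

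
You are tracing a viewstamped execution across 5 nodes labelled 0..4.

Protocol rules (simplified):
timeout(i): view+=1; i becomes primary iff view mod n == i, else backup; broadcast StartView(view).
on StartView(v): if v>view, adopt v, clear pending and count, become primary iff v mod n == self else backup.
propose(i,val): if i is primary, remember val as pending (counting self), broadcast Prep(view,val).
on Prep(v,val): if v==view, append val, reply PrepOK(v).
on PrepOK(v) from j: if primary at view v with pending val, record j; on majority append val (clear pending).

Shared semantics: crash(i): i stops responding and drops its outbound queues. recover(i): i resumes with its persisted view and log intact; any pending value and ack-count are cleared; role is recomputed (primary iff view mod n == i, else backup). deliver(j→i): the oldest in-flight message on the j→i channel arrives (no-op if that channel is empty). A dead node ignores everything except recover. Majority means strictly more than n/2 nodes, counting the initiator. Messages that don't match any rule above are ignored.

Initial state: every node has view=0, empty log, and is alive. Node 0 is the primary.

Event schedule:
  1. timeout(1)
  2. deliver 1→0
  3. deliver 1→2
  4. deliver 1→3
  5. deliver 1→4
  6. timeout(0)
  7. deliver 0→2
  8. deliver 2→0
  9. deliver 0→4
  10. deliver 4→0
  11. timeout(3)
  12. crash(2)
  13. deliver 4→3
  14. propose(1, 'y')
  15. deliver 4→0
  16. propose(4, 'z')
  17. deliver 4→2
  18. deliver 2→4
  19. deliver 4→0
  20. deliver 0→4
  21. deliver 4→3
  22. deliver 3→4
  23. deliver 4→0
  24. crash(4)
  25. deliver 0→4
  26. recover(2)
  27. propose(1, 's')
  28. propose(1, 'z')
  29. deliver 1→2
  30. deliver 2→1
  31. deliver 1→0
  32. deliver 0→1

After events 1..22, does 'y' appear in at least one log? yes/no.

no

after 1 — timeout(1): n1:prim/v1/[-]
after 2 — deliver 1→0: n0:back/v1/[-]
after 3 — deliver 1→2: n2:back/v1/[-]
after 4 — deliver 1→3: n3:back/v1/[-]
after 5 — deliver 1→4: n4:back/v1/[-]
after 6 — timeout(0): n0:back/v2/[-]
after 7 — deliver 0→2: n2:prim/v2/[-]
after 8 — deliver 2→0: ·
after 9 — deliver 0→4: n4:back/v2/[-]
after 10 — deliver 4→0: ·
after 11 — timeout(3): n3:back/v2/[-]
after 12 — crash(2): n2:✗prim/v2/[-]
after 13 — deliver 4→3: ·
after 14 — propose(1,'y'): ·
after 15 — deliver 4→0: ·
after 16 — propose(4,'z'): ·
after 17 — deliver 4→2: ·
after 18 — deliver 2→4: ·
after 19 — deliver 4→0: ·
after 20 — deliver 0→4: ·
after 21 — deliver 4→3: ·
after 22 — deliver 3→4: ·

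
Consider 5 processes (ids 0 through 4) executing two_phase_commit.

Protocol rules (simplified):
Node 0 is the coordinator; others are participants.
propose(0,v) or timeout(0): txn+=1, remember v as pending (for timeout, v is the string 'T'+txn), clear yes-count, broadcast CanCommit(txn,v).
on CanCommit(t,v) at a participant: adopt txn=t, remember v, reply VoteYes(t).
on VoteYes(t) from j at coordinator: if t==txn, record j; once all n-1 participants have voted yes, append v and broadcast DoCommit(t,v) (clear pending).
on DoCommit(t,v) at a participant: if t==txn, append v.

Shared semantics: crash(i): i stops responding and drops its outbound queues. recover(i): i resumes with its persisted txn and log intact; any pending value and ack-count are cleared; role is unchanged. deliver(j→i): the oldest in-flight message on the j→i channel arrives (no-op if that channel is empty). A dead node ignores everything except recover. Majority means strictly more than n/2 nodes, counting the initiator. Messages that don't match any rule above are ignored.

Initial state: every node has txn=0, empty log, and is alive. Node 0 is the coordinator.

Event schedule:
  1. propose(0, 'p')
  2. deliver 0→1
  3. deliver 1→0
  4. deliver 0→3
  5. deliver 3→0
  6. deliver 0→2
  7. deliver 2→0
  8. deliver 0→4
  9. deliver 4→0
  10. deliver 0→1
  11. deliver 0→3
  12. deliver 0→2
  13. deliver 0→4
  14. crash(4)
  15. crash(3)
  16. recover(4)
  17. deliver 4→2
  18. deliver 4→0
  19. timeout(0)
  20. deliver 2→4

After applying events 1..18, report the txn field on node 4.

step 1 propose(0,'p'): 0={coor,t=1,log=-}
step 2 deliver 0→1: 1={part,t=1,log=-}
step 3 deliver 1→0: —
step 4 deliver 0→3: 3={part,t=1,log=-}
step 5 deliver 3→0: —
step 6 deliver 0→2: 2={part,t=1,log=-}
step 7 deliver 2→0: —
step 8 deliver 0→4: 4={part,t=1,log=-}
step 9 deliver 4→0: 0={coor,t=1,log=p}
step 10 deliver 0→1: 1={part,t=1,log=p}
step 11 deliver 0→3: 3={part,t=1,log=p}
step 12 deliver 0→2: 2={part,t=1,log=p}
step 13 deliver 0→4: 4={part,t=1,log=p}
step 14 crash(4): 4={✗part,t=1,log=p}
step 15 crash(3): 3={✗part,t=1,log=p}
step 16 recover(4): 4={part,t=1,log=p}
step 17 deliver 4→2: —
step 18 deliver 4→0: —

1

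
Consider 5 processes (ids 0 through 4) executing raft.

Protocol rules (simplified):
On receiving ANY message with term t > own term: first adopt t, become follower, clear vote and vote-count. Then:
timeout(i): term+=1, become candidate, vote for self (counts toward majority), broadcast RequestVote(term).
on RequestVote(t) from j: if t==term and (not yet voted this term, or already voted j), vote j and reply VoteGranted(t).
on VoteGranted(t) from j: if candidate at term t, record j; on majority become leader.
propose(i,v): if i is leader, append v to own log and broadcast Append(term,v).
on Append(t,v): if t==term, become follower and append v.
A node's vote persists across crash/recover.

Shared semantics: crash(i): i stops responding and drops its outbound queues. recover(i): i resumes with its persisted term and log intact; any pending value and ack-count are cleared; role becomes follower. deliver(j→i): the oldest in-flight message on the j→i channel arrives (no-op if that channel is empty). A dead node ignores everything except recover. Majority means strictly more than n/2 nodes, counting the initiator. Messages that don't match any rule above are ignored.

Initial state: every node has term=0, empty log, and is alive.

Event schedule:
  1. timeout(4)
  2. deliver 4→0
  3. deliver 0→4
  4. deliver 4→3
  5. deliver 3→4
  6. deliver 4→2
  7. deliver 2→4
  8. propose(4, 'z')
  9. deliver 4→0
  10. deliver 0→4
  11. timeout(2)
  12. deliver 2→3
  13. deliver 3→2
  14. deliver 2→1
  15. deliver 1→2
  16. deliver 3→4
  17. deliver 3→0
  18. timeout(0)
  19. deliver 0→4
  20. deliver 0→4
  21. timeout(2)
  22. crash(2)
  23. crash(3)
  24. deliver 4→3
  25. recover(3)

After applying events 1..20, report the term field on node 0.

2

step 1 timeout(4): 4={cand,t=1,log=-}
step 2 deliver 4→0: 0={foll,t=1,log=-}
step 3 deliver 0→4: —
step 4 deliver 4→3: 3={foll,t=1,log=-}
step 5 deliver 3→4: 4={lead,t=1,log=-}
step 6 deliver 4→2: 2={foll,t=1,log=-}
step 7 deliver 2→4: —
step 8 propose(4,'z'): 4={lead,t=1,log=z}
step 9 deliver 4→0: 0={foll,t=1,log=z}
step 10 deliver 0→4: —
step 11 timeout(2): 2={cand,t=2,log=-}
step 12 deliver 2→3: 3={foll,t=2,log=-}
step 13 deliver 3→2: —
step 14 deliver 2→1: 1={foll,t=2,log=-}
step 15 deliver 1→2: 2={lead,t=2,log=-}
step 16 deliver 3→4: —
step 17 deliver 3→0: —
step 18 timeout(0): 0={cand,t=2,log=z}
step 19 deliver 0→4: 4={foll,t=2,log=z}
step 20 deliver 0→4: —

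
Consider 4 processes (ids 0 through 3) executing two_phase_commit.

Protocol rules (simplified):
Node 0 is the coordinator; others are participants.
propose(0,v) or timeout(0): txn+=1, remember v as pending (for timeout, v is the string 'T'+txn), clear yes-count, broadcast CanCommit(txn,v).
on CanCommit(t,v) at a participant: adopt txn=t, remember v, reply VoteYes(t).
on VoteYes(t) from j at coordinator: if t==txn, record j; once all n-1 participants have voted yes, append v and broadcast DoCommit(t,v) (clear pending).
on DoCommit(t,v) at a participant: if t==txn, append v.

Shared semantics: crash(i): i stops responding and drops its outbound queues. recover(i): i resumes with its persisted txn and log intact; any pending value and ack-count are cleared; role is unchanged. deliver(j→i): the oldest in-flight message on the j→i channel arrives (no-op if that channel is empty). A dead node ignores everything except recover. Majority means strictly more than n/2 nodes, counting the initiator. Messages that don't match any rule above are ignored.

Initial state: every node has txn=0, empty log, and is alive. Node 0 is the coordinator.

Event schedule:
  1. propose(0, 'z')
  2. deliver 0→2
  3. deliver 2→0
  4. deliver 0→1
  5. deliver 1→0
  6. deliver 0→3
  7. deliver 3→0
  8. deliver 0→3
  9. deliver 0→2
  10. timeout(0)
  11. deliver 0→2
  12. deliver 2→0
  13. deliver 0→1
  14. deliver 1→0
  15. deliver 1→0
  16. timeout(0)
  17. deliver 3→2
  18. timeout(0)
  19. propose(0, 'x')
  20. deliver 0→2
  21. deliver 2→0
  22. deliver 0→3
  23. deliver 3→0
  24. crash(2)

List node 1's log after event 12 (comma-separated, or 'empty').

step 1 propose(0,'z'): 0={coor,t=1,log=-}
step 2 deliver 0→2: 2={part,t=1,log=-}
step 3 deliver 2→0: —
step 4 deliver 0→1: 1={part,t=1,log=-}
step 5 deliver 1→0: —
step 6 deliver 0→3: 3={part,t=1,log=-}
step 7 deliver 3→0: 0={coor,t=1,log=z}
step 8 deliver 0→3: 3={part,t=1,log=z}
step 9 deliver 0→2: 2={part,t=1,log=z}
step 10 timeout(0): 0={coor,t=2,log=z}
step 11 deliver 0→2: 2={part,t=2,log=z}
step 12 deliver 2→0: —

empty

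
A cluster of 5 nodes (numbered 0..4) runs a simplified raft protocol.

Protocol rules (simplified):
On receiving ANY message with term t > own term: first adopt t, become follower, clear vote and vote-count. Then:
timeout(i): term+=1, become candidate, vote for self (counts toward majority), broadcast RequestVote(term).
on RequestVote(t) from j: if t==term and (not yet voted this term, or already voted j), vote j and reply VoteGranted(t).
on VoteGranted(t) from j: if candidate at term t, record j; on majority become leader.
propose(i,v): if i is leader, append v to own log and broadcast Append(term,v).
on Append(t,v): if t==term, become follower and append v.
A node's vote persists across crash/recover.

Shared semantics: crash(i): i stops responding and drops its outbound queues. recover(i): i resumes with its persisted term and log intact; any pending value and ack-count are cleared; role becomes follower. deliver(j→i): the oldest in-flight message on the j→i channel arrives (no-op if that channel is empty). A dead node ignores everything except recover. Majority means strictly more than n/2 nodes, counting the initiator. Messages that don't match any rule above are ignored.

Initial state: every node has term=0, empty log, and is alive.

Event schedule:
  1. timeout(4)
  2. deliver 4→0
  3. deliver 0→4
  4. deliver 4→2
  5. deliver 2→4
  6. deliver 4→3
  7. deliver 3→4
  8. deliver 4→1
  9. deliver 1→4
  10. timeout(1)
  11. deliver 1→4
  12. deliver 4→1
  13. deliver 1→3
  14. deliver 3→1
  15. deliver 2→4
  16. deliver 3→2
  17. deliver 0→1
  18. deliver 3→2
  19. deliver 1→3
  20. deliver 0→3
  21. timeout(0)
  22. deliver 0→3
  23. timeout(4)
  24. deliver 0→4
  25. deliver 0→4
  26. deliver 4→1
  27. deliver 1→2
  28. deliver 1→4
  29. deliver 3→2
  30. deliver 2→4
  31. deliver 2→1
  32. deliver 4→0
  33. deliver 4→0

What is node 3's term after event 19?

2

step 1 timeout(4): 4={cand,t=1,log=-}
step 2 deliver 4→0: 0={foll,t=1,log=-}
step 3 deliver 0→4: —
step 4 deliver 4→2: 2={foll,t=1,log=-}
step 5 deliver 2→4: 4={lead,t=1,log=-}
step 6 deliver 4→3: 3={foll,t=1,log=-}
step 7 deliver 3→4: —
step 8 deliver 4→1: 1={foll,t=1,log=-}
step 9 deliver 1→4: —
step 10 timeout(1): 1={cand,t=2,log=-}
step 11 deliver 1→4: 4={foll,t=2,log=-}
step 12 deliver 4→1: —
step 13 deliver 1→3: 3={foll,t=2,log=-}
step 14 deliver 3→1: 1={lead,t=2,log=-}
step 15 deliver 2→4: —
step 16 deliver 3→2: —
step 17 deliver 0→1: —
step 18 deliver 3→2: —
step 19 deliver 1→3: —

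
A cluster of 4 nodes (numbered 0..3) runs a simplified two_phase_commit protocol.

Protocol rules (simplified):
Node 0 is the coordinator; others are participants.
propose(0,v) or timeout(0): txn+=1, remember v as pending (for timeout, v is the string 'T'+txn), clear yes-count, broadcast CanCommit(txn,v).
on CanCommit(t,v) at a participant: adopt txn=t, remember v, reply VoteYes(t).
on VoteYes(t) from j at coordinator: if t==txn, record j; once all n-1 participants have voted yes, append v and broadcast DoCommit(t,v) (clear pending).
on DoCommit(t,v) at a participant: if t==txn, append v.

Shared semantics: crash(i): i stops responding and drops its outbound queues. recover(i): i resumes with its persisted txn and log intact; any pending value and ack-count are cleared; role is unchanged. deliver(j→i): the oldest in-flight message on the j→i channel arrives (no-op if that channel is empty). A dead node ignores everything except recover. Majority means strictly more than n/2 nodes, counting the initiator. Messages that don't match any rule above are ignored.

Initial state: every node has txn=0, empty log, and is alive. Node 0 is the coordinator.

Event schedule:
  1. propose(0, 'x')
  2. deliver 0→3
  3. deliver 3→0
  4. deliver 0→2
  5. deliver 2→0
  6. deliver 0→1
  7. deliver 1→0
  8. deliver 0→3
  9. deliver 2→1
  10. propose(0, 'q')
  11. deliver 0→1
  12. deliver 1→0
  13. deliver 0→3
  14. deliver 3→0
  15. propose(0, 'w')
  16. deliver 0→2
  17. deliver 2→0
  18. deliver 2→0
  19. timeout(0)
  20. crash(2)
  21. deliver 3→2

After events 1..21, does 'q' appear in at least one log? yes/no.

step 1 propose(0,'x'): 0={coor,t=1,log=-}
step 2 deliver 0→3: 3={part,t=1,log=-}
step 3 deliver 3→0: —
step 4 deliver 0→2: 2={part,t=1,log=-}
step 5 deliver 2→0: —
step 6 deliver 0→1: 1={part,t=1,log=-}
step 7 deliver 1→0: 0={coor,t=1,log=x}
step 8 deliver 0→3: 3={part,t=1,log=x}
step 9 deliver 2→1: —
step 10 propose(0,'q'): 0={coor,t=2,log=x}
step 11 deliver 0→1: 1={part,t=1,log=x}
step 12 deliver 1→0: —
step 13 deliver 0→3: 3={part,t=2,log=x}
step 14 deliver 3→0: —
step 15 propose(0,'w'): 0={coor,t=3,log=x}
step 16 deliver 0→2: 2={part,t=1,log=x}
step 17 deliver 2→0: —
step 18 deliver 2→0: —
step 19 timeout(0): 0={coor,t=4,log=x}
step 20 crash(2): 2={✗part,t=1,log=x}
step 21 deliver 3→2: —

no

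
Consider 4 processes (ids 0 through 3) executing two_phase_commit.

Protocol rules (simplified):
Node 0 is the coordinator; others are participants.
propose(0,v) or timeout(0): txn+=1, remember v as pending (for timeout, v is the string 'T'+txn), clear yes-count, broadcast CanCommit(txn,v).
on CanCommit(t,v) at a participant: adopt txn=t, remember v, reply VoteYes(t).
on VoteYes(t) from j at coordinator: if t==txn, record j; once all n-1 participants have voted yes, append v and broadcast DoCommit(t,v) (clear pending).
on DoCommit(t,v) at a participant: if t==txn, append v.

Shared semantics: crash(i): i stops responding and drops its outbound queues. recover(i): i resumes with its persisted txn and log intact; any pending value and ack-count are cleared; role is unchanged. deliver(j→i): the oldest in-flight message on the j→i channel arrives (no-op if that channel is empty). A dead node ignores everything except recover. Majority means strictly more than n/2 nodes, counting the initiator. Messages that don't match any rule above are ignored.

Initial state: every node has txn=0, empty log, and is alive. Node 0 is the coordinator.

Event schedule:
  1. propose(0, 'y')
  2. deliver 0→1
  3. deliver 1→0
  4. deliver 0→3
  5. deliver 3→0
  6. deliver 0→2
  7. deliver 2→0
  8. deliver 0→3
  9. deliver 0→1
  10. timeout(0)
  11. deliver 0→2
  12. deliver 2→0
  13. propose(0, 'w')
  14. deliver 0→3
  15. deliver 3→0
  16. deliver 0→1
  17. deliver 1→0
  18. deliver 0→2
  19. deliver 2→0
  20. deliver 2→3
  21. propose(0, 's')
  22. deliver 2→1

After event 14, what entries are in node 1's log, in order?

e1 propose(0,'y'): 0[coor,t=1,-]
e2 deliver 0→1: 1[part,t=1,-]
e3 deliver 1→0: ·
e4 deliver 0→3: 3[part,t=1,-]
e5 deliver 3→0: ·
e6 deliver 0→2: 2[part,t=1,-]
e7 deliver 2→0: 0[coor,t=1,y]
e8 deliver 0→3: 3[part,t=1,y]
e9 deliver 0→1: 1[part,t=1,y]
e10 timeout(0): 0[coor,t=2,y]
e11 deliver 0→2: 2[part,t=1,y]
e12 deliver 2→0: ·
e13 propose(0,'w'): 0[coor,t=3,y]
e14 deliver 0→3: 3[part,t=2,y]

y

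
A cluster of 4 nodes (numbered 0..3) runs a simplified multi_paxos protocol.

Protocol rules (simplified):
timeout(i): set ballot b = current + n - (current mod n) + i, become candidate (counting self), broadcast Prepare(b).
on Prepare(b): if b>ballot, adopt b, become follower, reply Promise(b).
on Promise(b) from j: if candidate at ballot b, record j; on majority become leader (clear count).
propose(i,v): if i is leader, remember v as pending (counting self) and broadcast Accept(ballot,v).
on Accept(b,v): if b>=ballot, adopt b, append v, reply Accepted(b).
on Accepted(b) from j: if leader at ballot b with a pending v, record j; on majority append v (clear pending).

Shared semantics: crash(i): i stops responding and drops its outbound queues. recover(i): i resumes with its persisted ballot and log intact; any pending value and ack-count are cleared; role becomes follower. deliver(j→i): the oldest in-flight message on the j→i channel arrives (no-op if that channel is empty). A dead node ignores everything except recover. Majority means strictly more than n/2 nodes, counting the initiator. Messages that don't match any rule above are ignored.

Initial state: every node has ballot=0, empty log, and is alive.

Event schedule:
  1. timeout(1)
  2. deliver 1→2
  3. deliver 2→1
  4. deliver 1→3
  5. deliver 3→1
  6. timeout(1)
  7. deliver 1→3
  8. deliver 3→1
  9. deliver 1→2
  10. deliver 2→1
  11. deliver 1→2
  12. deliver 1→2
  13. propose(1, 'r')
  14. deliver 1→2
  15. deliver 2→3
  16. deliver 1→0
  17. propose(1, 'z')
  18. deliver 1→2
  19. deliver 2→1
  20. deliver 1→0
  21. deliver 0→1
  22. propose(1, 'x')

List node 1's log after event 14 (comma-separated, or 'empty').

empty

e1 timeout(1): 1[cand,b=5,-]
e2 deliver 1→2: 2[foll,b=5,-]
e3 deliver 2→1: ·
e4 deliver 1→3: 3[foll,b=5,-]
e5 deliver 3→1: 1[lead,b=5,-]
e6 timeout(1): 1[cand,b=9,-]
e7 deliver 1→3: 3[foll,b=9,-]
e8 deliver 3→1: ·
e9 deliver 1→2: 2[foll,b=9,-]
e10 deliver 2→1: 1[lead,b=9,-]
e11 deliver 1→2: ·
e12 deliver 1→2: ·
e13 propose(1,'r'): ·
e14 deliver 1→2: 2[foll,b=9,r]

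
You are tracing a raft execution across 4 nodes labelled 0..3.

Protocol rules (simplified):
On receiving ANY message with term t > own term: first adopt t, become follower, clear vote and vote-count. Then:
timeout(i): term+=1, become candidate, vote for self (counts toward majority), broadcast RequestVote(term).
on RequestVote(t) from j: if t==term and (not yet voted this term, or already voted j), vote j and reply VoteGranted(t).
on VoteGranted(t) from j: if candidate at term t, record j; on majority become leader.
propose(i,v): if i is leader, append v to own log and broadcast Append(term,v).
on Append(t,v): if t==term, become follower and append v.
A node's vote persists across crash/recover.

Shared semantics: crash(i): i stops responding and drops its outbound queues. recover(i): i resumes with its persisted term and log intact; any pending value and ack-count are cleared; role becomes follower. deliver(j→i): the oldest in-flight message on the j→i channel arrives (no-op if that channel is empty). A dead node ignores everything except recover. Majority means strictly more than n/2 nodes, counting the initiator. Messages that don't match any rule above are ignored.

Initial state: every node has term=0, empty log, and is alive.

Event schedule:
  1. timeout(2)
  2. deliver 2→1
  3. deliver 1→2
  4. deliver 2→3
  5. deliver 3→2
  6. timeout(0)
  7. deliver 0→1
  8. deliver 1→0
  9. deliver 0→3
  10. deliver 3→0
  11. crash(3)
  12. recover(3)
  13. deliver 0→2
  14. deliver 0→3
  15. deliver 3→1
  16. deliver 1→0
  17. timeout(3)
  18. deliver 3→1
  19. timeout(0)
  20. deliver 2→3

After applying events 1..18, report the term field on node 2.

1. timeout(2):  <2:cand t1 ->
2. deliver 2→1:  <1:foll t1 ->
3. deliver 1→2:  nop
4. deliver 2→3:  <3:foll t1 ->
5. deliver 3→2:  <2:lead t1 ->
6. timeout(0):  <0:cand t1 ->
7. deliver 0→1:  nop
8. deliver 1→0:  nop
9. deliver 0→3:  nop
10. deliver 3→0:  nop
11. crash(3):  <3:✗foll t1 ->
12. recover(3):  <3:foll t1 ->
13. deliver 0→2:  nop
14. deliver 0→3:  nop
15. deliver 3→1:  nop
16. deliver 1→0:  nop
17. timeout(3):  <3:cand t2 ->
18. deliver 3→1:  <1:foll t2 ->

1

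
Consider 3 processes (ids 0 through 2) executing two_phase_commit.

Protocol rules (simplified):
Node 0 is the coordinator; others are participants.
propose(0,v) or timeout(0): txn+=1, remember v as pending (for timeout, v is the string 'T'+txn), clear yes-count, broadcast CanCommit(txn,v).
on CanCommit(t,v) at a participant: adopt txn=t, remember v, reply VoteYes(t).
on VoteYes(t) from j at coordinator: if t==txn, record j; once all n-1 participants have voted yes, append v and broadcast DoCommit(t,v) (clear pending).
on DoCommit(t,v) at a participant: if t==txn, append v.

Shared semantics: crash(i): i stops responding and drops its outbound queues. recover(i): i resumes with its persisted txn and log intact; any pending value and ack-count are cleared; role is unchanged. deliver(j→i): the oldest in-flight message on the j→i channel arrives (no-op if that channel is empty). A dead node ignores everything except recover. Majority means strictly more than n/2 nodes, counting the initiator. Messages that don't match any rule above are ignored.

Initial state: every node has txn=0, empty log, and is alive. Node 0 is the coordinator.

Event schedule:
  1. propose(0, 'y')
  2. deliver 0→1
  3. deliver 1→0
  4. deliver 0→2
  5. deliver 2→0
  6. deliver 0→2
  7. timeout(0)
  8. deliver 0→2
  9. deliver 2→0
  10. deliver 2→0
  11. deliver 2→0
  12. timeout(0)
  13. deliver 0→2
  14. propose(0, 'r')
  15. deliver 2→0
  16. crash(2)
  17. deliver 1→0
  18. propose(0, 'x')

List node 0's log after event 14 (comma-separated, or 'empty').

[1] propose(0,'y') → N0(coor t1 [-])
[2] deliver 0→1 → N1(part t1 [-])
[3] deliver 1→0 → ∅
[4] deliver 0→2 → N2(part t1 [-])
[5] deliver 2→0 → N0(coor t1 [y])
[6] deliver 0→2 → N2(part t1 [y])
[7] timeout(0) → N0(coor t2 [y])
[8] deliver 0→2 → N2(part t2 [y])
[9] deliver 2→0 → ∅
[10] deliver 2→0 → ∅
[11] deliver 2→0 → ∅
[12] timeout(0) → N0(coor t3 [y])
[13] deliver 0→2 → N2(part t3 [y])
[14] propose(0,'r') → N0(coor t4 [y])

y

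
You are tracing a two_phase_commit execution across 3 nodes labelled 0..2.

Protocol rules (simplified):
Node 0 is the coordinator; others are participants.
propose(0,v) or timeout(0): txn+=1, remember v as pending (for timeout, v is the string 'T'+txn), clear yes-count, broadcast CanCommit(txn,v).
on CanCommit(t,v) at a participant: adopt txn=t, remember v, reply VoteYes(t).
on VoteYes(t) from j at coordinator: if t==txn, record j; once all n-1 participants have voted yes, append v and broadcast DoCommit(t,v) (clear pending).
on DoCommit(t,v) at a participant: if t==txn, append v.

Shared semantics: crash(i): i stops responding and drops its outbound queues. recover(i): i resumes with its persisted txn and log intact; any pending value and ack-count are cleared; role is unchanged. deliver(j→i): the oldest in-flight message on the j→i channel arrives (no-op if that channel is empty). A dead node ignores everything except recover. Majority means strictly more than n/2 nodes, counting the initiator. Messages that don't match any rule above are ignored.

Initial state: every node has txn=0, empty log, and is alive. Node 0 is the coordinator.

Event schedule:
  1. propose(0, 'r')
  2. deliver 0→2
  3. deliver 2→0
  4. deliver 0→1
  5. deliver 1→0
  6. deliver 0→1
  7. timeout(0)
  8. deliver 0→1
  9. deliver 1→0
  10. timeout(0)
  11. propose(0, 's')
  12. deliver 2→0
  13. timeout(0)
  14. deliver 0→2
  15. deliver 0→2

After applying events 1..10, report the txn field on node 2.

step 1 propose(0,'r'): 0={coor,t=1,log=-}
step 2 deliver 0→2: 2={part,t=1,log=-}
step 3 deliver 2→0: —
step 4 deliver 0→1: 1={part,t=1,log=-}
step 5 deliver 1→0: 0={coor,t=1,log=r}
step 6 deliver 0→1: 1={part,t=1,log=r}
step 7 timeout(0): 0={coor,t=2,log=r}
step 8 deliver 0→1: 1={part,t=2,log=r}
step 9 deliver 1→0: —
step 10 timeout(0): 0={coor,t=3,log=r}

1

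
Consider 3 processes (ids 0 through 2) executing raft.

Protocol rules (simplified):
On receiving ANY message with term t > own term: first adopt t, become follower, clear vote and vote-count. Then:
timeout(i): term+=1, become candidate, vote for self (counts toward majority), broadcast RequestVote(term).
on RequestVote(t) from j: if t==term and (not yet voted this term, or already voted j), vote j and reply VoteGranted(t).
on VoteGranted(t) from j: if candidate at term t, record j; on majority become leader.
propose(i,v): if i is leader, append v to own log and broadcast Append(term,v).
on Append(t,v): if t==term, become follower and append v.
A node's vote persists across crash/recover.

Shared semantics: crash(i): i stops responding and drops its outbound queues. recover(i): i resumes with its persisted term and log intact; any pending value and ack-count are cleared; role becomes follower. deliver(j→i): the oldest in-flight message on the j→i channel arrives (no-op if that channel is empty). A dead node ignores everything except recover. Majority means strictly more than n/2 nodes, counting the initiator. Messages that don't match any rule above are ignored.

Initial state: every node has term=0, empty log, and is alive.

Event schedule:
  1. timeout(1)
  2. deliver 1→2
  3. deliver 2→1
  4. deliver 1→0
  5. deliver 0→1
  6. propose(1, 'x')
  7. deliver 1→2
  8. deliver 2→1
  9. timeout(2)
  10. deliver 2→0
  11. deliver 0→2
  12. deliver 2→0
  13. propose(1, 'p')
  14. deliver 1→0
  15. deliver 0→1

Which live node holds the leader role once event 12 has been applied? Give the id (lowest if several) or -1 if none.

1

1. timeout(1):  <1:cand t1 ->
2. deliver 1→2:  <2:foll t1 ->
3. deliver 2→1:  <1:lead t1 ->
4. deliver 1→0:  <0:foll t1 ->
5. deliver 0→1:  nop
6. propose(1,'x'):  <1:lead t1 x>
7. deliver 1→2:  <2:foll t1 x>
8. deliver 2→1:  nop
9. timeout(2):  <2:cand t2 x>
10. deliver 2→0:  <0:foll t2 ->
11. deliver 0→2:  <2:lead t2 x>
12. deliver 2→0:  nop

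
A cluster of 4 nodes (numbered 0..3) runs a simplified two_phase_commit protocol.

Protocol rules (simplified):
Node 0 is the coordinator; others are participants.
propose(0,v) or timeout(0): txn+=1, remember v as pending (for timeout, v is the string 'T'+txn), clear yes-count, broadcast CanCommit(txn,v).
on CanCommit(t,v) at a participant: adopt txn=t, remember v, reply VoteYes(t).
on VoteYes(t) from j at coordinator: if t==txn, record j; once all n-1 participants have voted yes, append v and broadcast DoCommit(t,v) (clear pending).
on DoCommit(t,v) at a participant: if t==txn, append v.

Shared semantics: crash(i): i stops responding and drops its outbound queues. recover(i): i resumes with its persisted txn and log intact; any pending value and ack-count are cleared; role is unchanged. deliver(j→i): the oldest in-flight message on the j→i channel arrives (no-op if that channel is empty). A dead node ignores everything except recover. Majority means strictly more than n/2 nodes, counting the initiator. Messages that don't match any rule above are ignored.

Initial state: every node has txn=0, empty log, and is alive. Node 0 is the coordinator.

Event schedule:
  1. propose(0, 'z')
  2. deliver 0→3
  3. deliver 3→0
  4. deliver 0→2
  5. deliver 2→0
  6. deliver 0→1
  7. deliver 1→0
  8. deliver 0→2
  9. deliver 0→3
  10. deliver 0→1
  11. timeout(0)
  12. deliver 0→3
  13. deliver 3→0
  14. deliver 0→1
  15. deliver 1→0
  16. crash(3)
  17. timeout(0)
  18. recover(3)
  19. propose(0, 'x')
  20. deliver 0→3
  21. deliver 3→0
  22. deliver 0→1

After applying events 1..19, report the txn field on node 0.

4

1. propose(0,'z'):  <0:coor t1 ->
2. deliver 0→3:  <3:part t1 ->
3. deliver 3→0:  nop
4. deliver 0→2:  <2:part t1 ->
5. deliver 2→0:  nop
6. deliver 0→1:  <1:part t1 ->
7. deliver 1→0:  <0:coor t1 z>
8. deliver 0→2:  <2:part t1 z>
9. deliver 0→3:  <3:part t1 z>
10. deliver 0→1:  <1:part t1 z>
11. timeout(0):  <0:coor t2 z>
12. deliver 0→3:  <3:part t2 z>
13. deliver 3→0:  nop
14. deliver 0→1:  <1:part t2 z>
15. deliver 1→0:  nop
16. crash(3):  <3:✗part t2 z>
17. timeout(0):  <0:coor t3 z>
18. recover(3):  <3:part t2 z>
19. propose(0,'x'):  <0:coor t4 z>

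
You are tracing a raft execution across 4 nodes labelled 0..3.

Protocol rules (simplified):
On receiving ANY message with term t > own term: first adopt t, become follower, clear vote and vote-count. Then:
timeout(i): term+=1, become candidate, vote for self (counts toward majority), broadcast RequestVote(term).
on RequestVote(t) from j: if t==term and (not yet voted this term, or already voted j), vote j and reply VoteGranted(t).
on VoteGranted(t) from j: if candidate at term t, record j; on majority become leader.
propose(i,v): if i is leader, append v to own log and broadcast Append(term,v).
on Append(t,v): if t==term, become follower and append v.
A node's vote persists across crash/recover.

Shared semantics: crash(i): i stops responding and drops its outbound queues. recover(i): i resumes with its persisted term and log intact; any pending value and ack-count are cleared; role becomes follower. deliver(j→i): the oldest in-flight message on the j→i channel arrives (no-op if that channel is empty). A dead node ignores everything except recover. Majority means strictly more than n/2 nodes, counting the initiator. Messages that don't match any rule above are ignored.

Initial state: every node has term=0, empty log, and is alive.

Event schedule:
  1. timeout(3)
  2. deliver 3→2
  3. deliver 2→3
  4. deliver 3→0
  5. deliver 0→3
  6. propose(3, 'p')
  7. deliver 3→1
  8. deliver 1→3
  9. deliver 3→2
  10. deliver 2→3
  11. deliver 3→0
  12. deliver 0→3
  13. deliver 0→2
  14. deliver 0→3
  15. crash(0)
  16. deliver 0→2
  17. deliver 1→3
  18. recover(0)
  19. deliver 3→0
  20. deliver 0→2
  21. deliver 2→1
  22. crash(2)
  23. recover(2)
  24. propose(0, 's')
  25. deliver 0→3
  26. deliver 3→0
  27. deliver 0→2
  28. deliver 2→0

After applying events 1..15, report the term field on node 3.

after 1 — timeout(3): n3:cand/t1/[-]
after 2 — deliver 3→2: n2:foll/t1/[-]
after 3 — deliver 2→3: ·
after 4 — deliver 3→0: n0:foll/t1/[-]
after 5 — deliver 0→3: n3:lead/t1/[-]
after 6 — propose(3,'p'): n3:lead/t1/[p]
after 7 — deliver 3→1: n1:foll/t1/[-]
after 8 — deliver 1→3: ·
after 9 — deliver 3→2: n2:foll/t1/[p]
after 10 — deliver 2→3: ·
after 11 — deliver 3→0: n0:foll/t1/[p]
after 12 — deliver 0→3: ·
after 13 — deliver 0→2: ·
after 14 — deliver 0→3: ·
after 15 — crash(0): n0:✗foll/t1/[p]

1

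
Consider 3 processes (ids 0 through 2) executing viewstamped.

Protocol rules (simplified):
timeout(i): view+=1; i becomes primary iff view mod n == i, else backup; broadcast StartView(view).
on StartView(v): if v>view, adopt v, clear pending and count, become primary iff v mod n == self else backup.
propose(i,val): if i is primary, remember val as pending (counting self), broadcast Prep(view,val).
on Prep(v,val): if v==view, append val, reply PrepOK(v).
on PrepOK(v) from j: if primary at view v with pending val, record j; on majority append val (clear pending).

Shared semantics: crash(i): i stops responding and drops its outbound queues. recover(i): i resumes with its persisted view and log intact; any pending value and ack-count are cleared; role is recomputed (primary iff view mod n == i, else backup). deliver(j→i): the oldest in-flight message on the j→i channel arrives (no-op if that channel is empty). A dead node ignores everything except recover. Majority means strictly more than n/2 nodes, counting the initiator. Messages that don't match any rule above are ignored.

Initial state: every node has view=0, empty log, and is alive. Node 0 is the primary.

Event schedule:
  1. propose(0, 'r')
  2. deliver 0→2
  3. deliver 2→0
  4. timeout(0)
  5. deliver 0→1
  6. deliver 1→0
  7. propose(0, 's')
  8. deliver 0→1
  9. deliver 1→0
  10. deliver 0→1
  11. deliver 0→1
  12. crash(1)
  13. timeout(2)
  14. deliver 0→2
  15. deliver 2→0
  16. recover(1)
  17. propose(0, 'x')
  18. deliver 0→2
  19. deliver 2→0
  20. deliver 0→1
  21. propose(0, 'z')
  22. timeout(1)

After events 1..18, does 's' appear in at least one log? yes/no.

e1 propose(0,'r'): ·
e2 deliver 0→2: 2[back,v=0,r]
e3 deliver 2→0: 0[prim,v=0,r]
e4 timeout(0): 0[back,v=1,r]
e5 deliver 0→1: 1[back,v=0,r]
e6 deliver 1→0: ·
e7 propose(0,'s'): ·
e8 deliver 0→1: 1[prim,v=1,r]
e9 deliver 1→0: ·
e10 deliver 0→1: ·
e11 deliver 0→1: ·
e12 crash(1): 1[✗prim,v=1,r]
e13 timeout(2): 2[back,v=1,r]
e14 deliver 0→2: ·
e15 deliver 2→0: ·
e16 recover(1): 1[prim,v=1,r]
e17 propose(0,'x'): ·
e18 deliver 0→2: ·

no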